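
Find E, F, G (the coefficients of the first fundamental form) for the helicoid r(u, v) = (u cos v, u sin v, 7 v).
E = 1;  F = 0;  G = u^2 + 49

Compute partials: r_u = (cos(v), sin(v), 0), r_v = (-u*sin(v), u*cos(v), 7). Then
  E = r_u · r_u = 1,
  F = r_u · r_v = 0,
  G = r_v · r_v = u^2 + 49.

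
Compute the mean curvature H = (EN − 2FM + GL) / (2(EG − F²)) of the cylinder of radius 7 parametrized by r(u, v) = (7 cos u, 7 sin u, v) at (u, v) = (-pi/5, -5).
H = -1/14

With E = 49, F = 0, G = 1, L = -7, M = 0, N = 0, assemble
  H = (EN − 2FM + GL) / (2(EG − F²)) = -1/14.
At (u, v) = (-pi/5, -5): H = -1/14.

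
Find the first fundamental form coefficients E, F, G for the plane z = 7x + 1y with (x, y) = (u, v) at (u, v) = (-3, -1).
E = 50;  F = 7;  G = 2

Partials: r_u = (1, 0, 7), r_v = (0, 1, 1). As functions of (u, v):
  E = r_u · r_u = 50,
  F = r_u · r_v = 7,
  G = r_v · r_v = 2.
Evaluating at (u, v) = (-3, -1): E = 50, F = 7, G = 2.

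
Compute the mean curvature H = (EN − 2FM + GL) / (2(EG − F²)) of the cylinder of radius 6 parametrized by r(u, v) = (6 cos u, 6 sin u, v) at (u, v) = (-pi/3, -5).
H = -1/12

With E = 36, F = 0, G = 1, L = -6, M = 0, N = 0, assemble
  H = (EN − 2FM + GL) / (2(EG − F²)) = -1/12.
At (u, v) = (-pi/3, -5): H = -1/12.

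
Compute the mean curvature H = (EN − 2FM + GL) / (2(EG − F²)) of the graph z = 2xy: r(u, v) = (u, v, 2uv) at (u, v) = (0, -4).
H = 0

With E = 4*v^2 + 1, F = 4*u*v, G = 4*u^2 + 1, L = 0, M = 2/sqrt(4*u^2 + 4*v^2 + 1), N = 0, assemble
  H = (EN − 2FM + GL) / (2(EG − F²)) = -8*u*v/(4*u^2 + 4*v^2 + 1)^(3/2).
At (u, v) = (0, -4): H = 0.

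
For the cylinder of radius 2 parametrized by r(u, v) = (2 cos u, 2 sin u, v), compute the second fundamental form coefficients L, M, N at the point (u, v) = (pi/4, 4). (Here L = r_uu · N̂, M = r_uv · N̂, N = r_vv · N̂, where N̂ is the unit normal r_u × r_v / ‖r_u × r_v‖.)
L = -2;  M = 0;  N = 0

Compute the unit normal N̂(u, v) = (cos(u), sin(u), 0), and the second partials r_uu, r_uv, r_vv. Take dot products:
  L(u, v) = r_uu · N̂ = -2,
  M(u, v) = r_uv · N̂ = 0,
  N(u, v) = r_vv · N̂ = 0.
Evaluating at (u, v) = (pi/4, 4):
  L = -2, M = 0, N = 0.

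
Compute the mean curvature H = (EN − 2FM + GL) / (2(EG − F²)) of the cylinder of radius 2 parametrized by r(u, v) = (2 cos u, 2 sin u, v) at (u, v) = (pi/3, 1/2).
H = -1/4

With E = 4, F = 0, G = 1, L = -2, M = 0, N = 0, assemble
  H = (EN − 2FM + GL) / (2(EG − F²)) = -1/4.
At (u, v) = (pi/3, 1/2): H = -1/4.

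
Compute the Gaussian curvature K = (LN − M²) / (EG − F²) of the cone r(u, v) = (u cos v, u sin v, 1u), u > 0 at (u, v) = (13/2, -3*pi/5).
K = 0

Coefficients of the first fundamental form: E = 2, F = 0, G = u^2.
Coefficients of the second fundamental form: L = 0, M = 0, N = sqrt(2)*u^2/(2*Abs(u)).
Assemble K = (LN − M²)/(EG − F²) = 0. At (u, v) = (13/2, -3*pi/5): K = 0.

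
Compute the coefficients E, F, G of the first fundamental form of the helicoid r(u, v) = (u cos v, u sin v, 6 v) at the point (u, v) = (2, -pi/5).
E = 1;  F = 0;  G = 40

Partials: r_u = (cos(v), sin(v), 0), r_v = (-u*sin(v), u*cos(v), 6). As functions of (u, v):
  E = r_u · r_u = 1,
  F = r_u · r_v = 0,
  G = r_v · r_v = u^2 + 36.
Evaluating at (u, v) = (2, -pi/5): E = 1, F = 0, G = 40.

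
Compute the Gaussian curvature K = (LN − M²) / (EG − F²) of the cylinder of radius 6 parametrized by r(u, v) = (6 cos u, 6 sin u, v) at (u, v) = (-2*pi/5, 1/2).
K = 0

Coefficients of the first fundamental form: E = 36, F = 0, G = 1.
Coefficients of the second fundamental form: L = -6, M = 0, N = 0.
Assemble K = (LN − M²)/(EG − F²) = 0. At (u, v) = (-2*pi/5, 1/2): K = 0.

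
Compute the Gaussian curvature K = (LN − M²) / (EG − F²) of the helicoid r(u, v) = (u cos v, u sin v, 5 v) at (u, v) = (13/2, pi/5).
K = -400/72361

Coefficients of the first fundamental form: E = 1, F = 0, G = u^2 + 25.
Coefficients of the second fundamental form: L = 0, M = -5/sqrt(u^2 + 25), N = 0.
Assemble K = (LN − M²)/(EG − F²) = -25/(u^2 + 25)^2. At (u, v) = (13/2, pi/5): K = -400/72361.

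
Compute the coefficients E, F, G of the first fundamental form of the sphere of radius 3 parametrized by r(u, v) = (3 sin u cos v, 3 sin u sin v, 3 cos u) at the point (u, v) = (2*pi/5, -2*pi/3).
E = 9;  F = 0;  G = 9*sqrt(5)/8 + 45/8

Partials: r_u = (3*cos(u)*cos(v), 3*sin(v)*cos(u), -3*sin(u)), r_v = (-3*sin(u)*sin(v), 3*sin(u)*cos(v), 0). As functions of (u, v):
  E = r_u · r_u = 9,
  F = r_u · r_v = 0,
  G = r_v · r_v = 9*sin(u)^2.
Evaluating at (u, v) = (2*pi/5, -2*pi/3): E = 9, F = 0, G = 9*sqrt(5)/8 + 45/8.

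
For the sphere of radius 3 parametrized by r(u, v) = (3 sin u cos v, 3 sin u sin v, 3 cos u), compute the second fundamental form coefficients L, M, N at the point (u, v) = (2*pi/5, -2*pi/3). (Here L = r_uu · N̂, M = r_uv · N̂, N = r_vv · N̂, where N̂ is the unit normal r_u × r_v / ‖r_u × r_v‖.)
L = -3;  M = 0;  N = -15/8 - 3*sqrt(5)/8

Compute the unit normal N̂(u, v) = (sin(u)^2*cos(v)/Abs(sin(u)), sin(u)^2*sin(v)/Abs(sin(u)), sin(2*u)/(2*Abs(sin(u)))), and the second partials r_uu, r_uv, r_vv. Take dot products:
  L(u, v) = r_uu · N̂ = -3*sin(u)/Abs(sin(u)),
  M(u, v) = r_uv · N̂ = 0,
  N(u, v) = r_vv · N̂ = -3*sin(u)^3/Abs(sin(u)).
Evaluating at (u, v) = (2*pi/5, -2*pi/3):
  L = -3, M = 0, N = -15/8 - 3*sqrt(5)/8.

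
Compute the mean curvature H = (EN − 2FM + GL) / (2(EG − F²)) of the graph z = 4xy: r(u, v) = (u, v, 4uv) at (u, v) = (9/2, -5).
H = 288*sqrt(29)/21025

With E = 16*v^2 + 1, F = 16*u*v, G = 16*u^2 + 1, L = 0, M = 4/sqrt(16*u^2 + 16*v^2 + 1), N = 0, assemble
  H = (EN − 2FM + GL) / (2(EG − F²)) = -64*u*v/(16*u^2 + 16*v^2 + 1)^(3/2).
At (u, v) = (9/2, -5): H = 288*sqrt(29)/21025.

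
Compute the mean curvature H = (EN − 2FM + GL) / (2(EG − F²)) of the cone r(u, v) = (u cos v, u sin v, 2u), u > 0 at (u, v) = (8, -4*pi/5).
H = sqrt(5)/40

With E = 5, F = 0, G = u^2, L = 0, M = 0, N = 2*sqrt(5)*u^2/(5*Abs(u)), assemble
  H = (EN − 2FM + GL) / (2(EG − F²)) = sqrt(5)/(5*Abs(u)).
At (u, v) = (8, -4*pi/5): H = sqrt(5)/40.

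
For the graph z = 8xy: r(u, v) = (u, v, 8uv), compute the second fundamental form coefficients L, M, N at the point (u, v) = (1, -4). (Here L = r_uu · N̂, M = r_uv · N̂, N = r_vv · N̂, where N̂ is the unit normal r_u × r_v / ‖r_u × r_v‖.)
L = 0;  M = 8/33;  N = 0

Compute the unit normal N̂(u, v) = (-8*v/sqrt(64*u^2 + 64*v^2 + 1), -8*u/sqrt(64*u^2 + 64*v^2 + 1), 1/sqrt(64*u^2 + 64*v^2 + 1)), and the second partials r_uu, r_uv, r_vv. Take dot products:
  L(u, v) = r_uu · N̂ = 0,
  M(u, v) = r_uv · N̂ = 8/sqrt(64*u^2 + 64*v^2 + 1),
  N(u, v) = r_vv · N̂ = 0.
Evaluating at (u, v) = (1, -4):
  L = 0, M = 8/33, N = 0.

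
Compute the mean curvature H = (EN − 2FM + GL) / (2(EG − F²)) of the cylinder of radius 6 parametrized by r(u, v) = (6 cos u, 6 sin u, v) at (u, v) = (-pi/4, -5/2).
H = -1/12

With E = 36, F = 0, G = 1, L = -6, M = 0, N = 0, assemble
  H = (EN − 2FM + GL) / (2(EG − F²)) = -1/12.
At (u, v) = (-pi/4, -5/2): H = -1/12.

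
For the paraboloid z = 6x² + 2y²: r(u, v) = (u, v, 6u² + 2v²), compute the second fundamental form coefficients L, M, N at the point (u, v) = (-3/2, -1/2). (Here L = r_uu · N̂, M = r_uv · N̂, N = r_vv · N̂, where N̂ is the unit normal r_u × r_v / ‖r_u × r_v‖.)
L = 12*sqrt(329)/329;  M = 0;  N = 4*sqrt(329)/329

Compute the unit normal N̂(u, v) = (-12*u/sqrt(144*u^2 + 16*v^2 + 1), -4*v/sqrt(144*u^2 + 16*v^2 + 1), 1/sqrt(144*u^2 + 16*v^2 + 1)), and the second partials r_uu, r_uv, r_vv. Take dot products:
  L(u, v) = r_uu · N̂ = 12/sqrt(144*u^2 + 16*v^2 + 1),
  M(u, v) = r_uv · N̂ = 0,
  N(u, v) = r_vv · N̂ = 4/sqrt(144*u^2 + 16*v^2 + 1).
Evaluating at (u, v) = (-3/2, -1/2):
  L = 12*sqrt(329)/329, M = 0, N = 4*sqrt(329)/329.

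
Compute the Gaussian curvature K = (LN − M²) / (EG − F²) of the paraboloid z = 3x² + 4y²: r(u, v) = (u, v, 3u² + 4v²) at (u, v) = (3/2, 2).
K = 12/28561

Coefficients of the first fundamental form: E = 36*u^2 + 1, F = 48*u*v, G = 64*v^2 + 1.
Coefficients of the second fundamental form: L = 6/sqrt(36*u^2 + 64*v^2 + 1), M = 0, N = 8/sqrt(36*u^2 + 64*v^2 + 1).
Assemble K = (LN − M²)/(EG − F²) = 48/(1296*u^4 + 4608*u^2*v^2 + 72*u^2 + 4096*v^4 + 128*v^2 + 1). At (u, v) = (3/2, 2): K = 12/28561.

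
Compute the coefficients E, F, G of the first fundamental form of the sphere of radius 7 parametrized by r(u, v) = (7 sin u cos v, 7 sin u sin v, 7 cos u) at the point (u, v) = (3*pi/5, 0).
E = 49;  F = 0;  G = 49*sqrt(5)/8 + 245/8

Partials: r_u = (7*cos(u)*cos(v), 7*sin(v)*cos(u), -7*sin(u)), r_v = (-7*sin(u)*sin(v), 7*sin(u)*cos(v), 0). As functions of (u, v):
  E = r_u · r_u = 49,
  F = r_u · r_v = 0,
  G = r_v · r_v = 49*sin(u)^2.
Evaluating at (u, v) = (3*pi/5, 0): E = 49, F = 0, G = 49*sqrt(5)/8 + 245/8.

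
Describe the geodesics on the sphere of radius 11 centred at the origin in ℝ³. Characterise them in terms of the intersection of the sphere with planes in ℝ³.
Geodesics on the sphere of radius 11 are great circles — circles of radius 11 obtained as the intersection of the sphere with planes through the origin (the centre of the sphere).

A curve α(t) of nonzero constant speed on the sphere of radius 11 is a geodesic iff its acceleration α̈ is everywhere normal to the surface, i.e. parallel to the radial vector α(t). Then d/dt(α × α̇) = α̇ × α̇ + α × α̈ = 0, so α × α̇ is a constant vector n ≠ 0 and α(t) · n = 0 for all t: α lies in the plane through the origin with normal n. The intersection of that plane with the sphere is a circle of radius 11 (a great circle). Conversely, a great circle traversed at constant speed has centripetal acceleration pointing at the origin, hence normal to the sphere, so every great circle is a geodesic.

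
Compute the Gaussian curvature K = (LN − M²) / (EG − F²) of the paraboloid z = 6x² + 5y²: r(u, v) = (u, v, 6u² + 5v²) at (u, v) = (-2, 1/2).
K = 30/90601

Coefficients of the first fundamental form: E = 144*u^2 + 1, F = 120*u*v, G = 100*v^2 + 1.
Coefficients of the second fundamental form: L = 12/sqrt(144*u^2 + 100*v^2 + 1), M = 0, N = 10/sqrt(144*u^2 + 100*v^2 + 1).
Assemble K = (LN − M²)/(EG − F²) = 120/(20736*u^4 + 28800*u^2*v^2 + 288*u^2 + 10000*v^4 + 200*v^2 + 1). At (u, v) = (-2, 1/2): K = 30/90601.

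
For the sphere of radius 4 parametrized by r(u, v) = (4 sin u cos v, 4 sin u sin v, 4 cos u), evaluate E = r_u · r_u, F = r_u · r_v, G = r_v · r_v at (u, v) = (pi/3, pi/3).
E = 16;  F = 0;  G = 12

Partials: r_u = (4*cos(u)*cos(v), 4*sin(v)*cos(u), -4*sin(u)), r_v = (-4*sin(u)*sin(v), 4*sin(u)*cos(v), 0). As functions of (u, v):
  E = r_u · r_u = 16,
  F = r_u · r_v = 0,
  G = r_v · r_v = 16*sin(u)^2.
Evaluating at (u, v) = (pi/3, pi/3): E = 16, F = 0, G = 12.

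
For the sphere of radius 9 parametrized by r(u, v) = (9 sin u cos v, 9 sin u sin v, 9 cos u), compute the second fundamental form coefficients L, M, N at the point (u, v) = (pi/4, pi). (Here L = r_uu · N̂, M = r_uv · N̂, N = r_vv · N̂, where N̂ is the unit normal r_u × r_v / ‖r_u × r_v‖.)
L = -9;  M = 0;  N = -9/2

Compute the unit normal N̂(u, v) = (sin(u)^2*cos(v)/Abs(sin(u)), sin(u)^2*sin(v)/Abs(sin(u)), sin(2*u)/(2*Abs(sin(u)))), and the second partials r_uu, r_uv, r_vv. Take dot products:
  L(u, v) = r_uu · N̂ = -9*sin(u)/Abs(sin(u)),
  M(u, v) = r_uv · N̂ = 0,
  N(u, v) = r_vv · N̂ = -9*sin(u)^3/Abs(sin(u)).
Evaluating at (u, v) = (pi/4, pi):
  L = -9, M = 0, N = -9/2.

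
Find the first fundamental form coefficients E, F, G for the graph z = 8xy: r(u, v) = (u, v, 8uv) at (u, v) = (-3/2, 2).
E = 257;  F = -192;  G = 145

Partials: r_u = (1, 0, 8*v), r_v = (0, 1, 8*u). As functions of (u, v):
  E = r_u · r_u = 64*v^2 + 1,
  F = r_u · r_v = 64*u*v,
  G = r_v · r_v = 64*u^2 + 1.
Evaluating at (u, v) = (-3/2, 2): E = 257, F = -192, G = 145.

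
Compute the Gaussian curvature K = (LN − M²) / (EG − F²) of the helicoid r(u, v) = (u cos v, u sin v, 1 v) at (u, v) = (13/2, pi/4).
K = -16/29929

Coefficients of the first fundamental form: E = 1, F = 0, G = u^2 + 1.
Coefficients of the second fundamental form: L = 0, M = -1/sqrt(u^2 + 1), N = 0.
Assemble K = (LN − M²)/(EG − F²) = -1/(u^2 + 1)^2. At (u, v) = (13/2, pi/4): K = -16/29929.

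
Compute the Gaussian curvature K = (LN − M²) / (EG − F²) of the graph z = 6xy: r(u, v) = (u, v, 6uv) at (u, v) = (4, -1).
K = -36/375769

Coefficients of the first fundamental form: E = 36*v^2 + 1, F = 36*u*v, G = 36*u^2 + 1.
Coefficients of the second fundamental form: L = 0, M = 6/sqrt(36*u^2 + 36*v^2 + 1), N = 0.
Assemble K = (LN − M²)/(EG − F²) = -36/(1296*u^4 + 2592*u^2*v^2 + 72*u^2 + 1296*v^4 + 72*v^2 + 1). At (u, v) = (4, -1): K = -36/375769.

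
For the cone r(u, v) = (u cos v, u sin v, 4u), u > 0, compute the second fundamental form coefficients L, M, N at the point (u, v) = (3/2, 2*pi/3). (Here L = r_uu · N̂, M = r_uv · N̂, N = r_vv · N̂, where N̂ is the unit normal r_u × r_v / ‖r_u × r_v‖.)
L = 0;  M = 0;  N = 6*sqrt(17)/17

Compute the unit normal N̂(u, v) = (-4*sqrt(17)*u*cos(v)/(17*Abs(u)), -4*sqrt(17)*u*sin(v)/(17*Abs(u)), sqrt(17)*u/(17*Abs(u))), and the second partials r_uu, r_uv, r_vv. Take dot products:
  L(u, v) = r_uu · N̂ = 0,
  M(u, v) = r_uv · N̂ = 0,
  N(u, v) = r_vv · N̂ = 4*sqrt(17)*u^2/(17*Abs(u)).
Evaluating at (u, v) = (3/2, 2*pi/3):
  L = 0, M = 0, N = 6*sqrt(17)/17.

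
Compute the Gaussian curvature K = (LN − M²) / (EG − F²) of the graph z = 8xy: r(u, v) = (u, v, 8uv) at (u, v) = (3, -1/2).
K = -64/351649

Coefficients of the first fundamental form: E = 64*v^2 + 1, F = 64*u*v, G = 64*u^2 + 1.
Coefficients of the second fundamental form: L = 0, M = 8/sqrt(64*u^2 + 64*v^2 + 1), N = 0.
Assemble K = (LN − M²)/(EG − F²) = -64/(4096*u^4 + 8192*u^2*v^2 + 128*u^2 + 4096*v^4 + 128*v^2 + 1). At (u, v) = (3, -1/2): K = -64/351649.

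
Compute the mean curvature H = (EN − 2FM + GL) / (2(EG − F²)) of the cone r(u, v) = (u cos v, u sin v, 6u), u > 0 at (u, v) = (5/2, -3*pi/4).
H = 6*sqrt(37)/185

With E = 37, F = 0, G = u^2, L = 0, M = 0, N = 6*sqrt(37)*u^2/(37*Abs(u)), assemble
  H = (EN − 2FM + GL) / (2(EG − F²)) = 3*sqrt(37)/(37*Abs(u)).
At (u, v) = (5/2, -3*pi/4): H = 6*sqrt(37)/185.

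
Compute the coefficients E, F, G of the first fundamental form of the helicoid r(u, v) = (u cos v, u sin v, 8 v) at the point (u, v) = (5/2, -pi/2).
E = 1;  F = 0;  G = 281/4

Partials: r_u = (cos(v), sin(v), 0), r_v = (-u*sin(v), u*cos(v), 8). As functions of (u, v):
  E = r_u · r_u = 1,
  F = r_u · r_v = 0,
  G = r_v · r_v = u^2 + 64.
Evaluating at (u, v) = (5/2, -pi/2): E = 1, F = 0, G = 281/4.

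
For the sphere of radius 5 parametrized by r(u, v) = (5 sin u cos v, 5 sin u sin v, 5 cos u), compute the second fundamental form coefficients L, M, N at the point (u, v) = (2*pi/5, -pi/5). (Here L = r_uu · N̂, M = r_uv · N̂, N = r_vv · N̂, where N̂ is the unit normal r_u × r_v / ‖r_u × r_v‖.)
L = -5;  M = 0;  N = -25/8 - 5*sqrt(5)/8

Compute the unit normal N̂(u, v) = (sin(u)^2*cos(v)/Abs(sin(u)), sin(u)^2*sin(v)/Abs(sin(u)), sin(2*u)/(2*Abs(sin(u)))), and the second partials r_uu, r_uv, r_vv. Take dot products:
  L(u, v) = r_uu · N̂ = -5*sin(u)/Abs(sin(u)),
  M(u, v) = r_uv · N̂ = 0,
  N(u, v) = r_vv · N̂ = -5*sin(u)^3/Abs(sin(u)).
Evaluating at (u, v) = (2*pi/5, -pi/5):
  L = -5, M = 0, N = -25/8 - 5*sqrt(5)/8.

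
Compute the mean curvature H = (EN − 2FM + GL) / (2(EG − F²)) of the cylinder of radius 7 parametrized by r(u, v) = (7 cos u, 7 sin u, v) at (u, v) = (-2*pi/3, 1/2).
H = -1/14

With E = 49, F = 0, G = 1, L = -7, M = 0, N = 0, assemble
  H = (EN − 2FM + GL) / (2(EG − F²)) = -1/14.
At (u, v) = (-2*pi/3, 1/2): H = -1/14.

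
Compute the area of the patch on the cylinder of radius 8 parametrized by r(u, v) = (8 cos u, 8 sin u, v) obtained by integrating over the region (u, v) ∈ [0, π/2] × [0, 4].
Area = 16*pi

Area = ∫∫ √(EG − F²) du dv with √(EG − F²) = 8. Integrating over [0, π/2] × [0, 4] gives 16*pi.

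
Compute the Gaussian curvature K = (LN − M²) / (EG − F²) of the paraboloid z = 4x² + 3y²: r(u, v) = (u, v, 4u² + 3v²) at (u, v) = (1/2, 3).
K = 48/116281

Coefficients of the first fundamental form: E = 64*u^2 + 1, F = 48*u*v, G = 36*v^2 + 1.
Coefficients of the second fundamental form: L = 8/sqrt(64*u^2 + 36*v^2 + 1), M = 0, N = 6/sqrt(64*u^2 + 36*v^2 + 1).
Assemble K = (LN − M²)/(EG − F²) = 48/(4096*u^4 + 4608*u^2*v^2 + 128*u^2 + 1296*v^4 + 72*v^2 + 1). At (u, v) = (1/2, 3): K = 48/116281.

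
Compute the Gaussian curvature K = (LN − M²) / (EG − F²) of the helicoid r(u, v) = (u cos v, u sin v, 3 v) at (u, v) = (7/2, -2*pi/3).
K = -144/7225

Coefficients of the first fundamental form: E = 1, F = 0, G = u^2 + 9.
Coefficients of the second fundamental form: L = 0, M = -3/sqrt(u^2 + 9), N = 0.
Assemble K = (LN − M²)/(EG − F²) = -9/(u^2 + 9)^2. At (u, v) = (7/2, -2*pi/3): K = -144/7225.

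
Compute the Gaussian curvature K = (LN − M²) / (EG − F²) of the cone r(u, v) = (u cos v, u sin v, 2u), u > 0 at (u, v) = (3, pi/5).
K = 0

Coefficients of the first fundamental form: E = 5, F = 0, G = u^2.
Coefficients of the second fundamental form: L = 0, M = 0, N = 2*sqrt(5)*u^2/(5*Abs(u)).
Assemble K = (LN − M²)/(EG − F²) = 0. At (u, v) = (3, pi/5): K = 0.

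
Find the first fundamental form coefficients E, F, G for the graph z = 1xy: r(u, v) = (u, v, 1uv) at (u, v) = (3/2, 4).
E = 17;  F = 6;  G = 13/4

Partials: r_u = (1, 0, v), r_v = (0, 1, u). As functions of (u, v):
  E = r_u · r_u = v^2 + 1,
  F = r_u · r_v = u*v,
  G = r_v · r_v = u^2 + 1.
Evaluating at (u, v) = (3/2, 4): E = 17, F = 6, G = 13/4.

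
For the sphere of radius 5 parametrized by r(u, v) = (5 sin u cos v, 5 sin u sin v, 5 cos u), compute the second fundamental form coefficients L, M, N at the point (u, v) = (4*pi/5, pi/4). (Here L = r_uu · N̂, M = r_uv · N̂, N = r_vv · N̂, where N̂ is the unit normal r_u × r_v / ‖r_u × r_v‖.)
L = -5;  M = 0;  N = -25/8 + 5*sqrt(5)/8

Compute the unit normal N̂(u, v) = (sin(u)^2*cos(v)/Abs(sin(u)), sin(u)^2*sin(v)/Abs(sin(u)), sin(2*u)/(2*Abs(sin(u)))), and the second partials r_uu, r_uv, r_vv. Take dot products:
  L(u, v) = r_uu · N̂ = -5*sin(u)/Abs(sin(u)),
  M(u, v) = r_uv · N̂ = 0,
  N(u, v) = r_vv · N̂ = -5*sin(u)^3/Abs(sin(u)).
Evaluating at (u, v) = (4*pi/5, pi/4):
  L = -5, M = 0, N = -25/8 + 5*sqrt(5)/8.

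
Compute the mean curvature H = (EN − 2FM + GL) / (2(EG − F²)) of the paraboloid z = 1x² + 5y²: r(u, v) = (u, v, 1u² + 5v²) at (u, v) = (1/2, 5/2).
H = 212*sqrt(627)/131043

With E = 4*u^2 + 1, F = 20*u*v, G = 100*v^2 + 1, L = 2/sqrt(4*u^2 + 100*v^2 + 1), M = 0, N = 10/sqrt(4*u^2 + 100*v^2 + 1), assemble
  H = (EN − 2FM + GL) / (2(EG − F²)) = 2*(10*u^2 + 50*v^2 + 3)/(4*u^2 + 100*v^2 + 1)^(3/2).
At (u, v) = (1/2, 5/2): H = 212*sqrt(627)/131043.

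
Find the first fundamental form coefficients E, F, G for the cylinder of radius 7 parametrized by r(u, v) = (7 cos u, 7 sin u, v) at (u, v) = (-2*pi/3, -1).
E = 49;  F = 0;  G = 1

Partials: r_u = (-7*sin(u), 7*cos(u), 0), r_v = (0, 0, 1). As functions of (u, v):
  E = r_u · r_u = 49,
  F = r_u · r_v = 0,
  G = r_v · r_v = 1.
Evaluating at (u, v) = (-2*pi/3, -1): E = 49, F = 0, G = 1.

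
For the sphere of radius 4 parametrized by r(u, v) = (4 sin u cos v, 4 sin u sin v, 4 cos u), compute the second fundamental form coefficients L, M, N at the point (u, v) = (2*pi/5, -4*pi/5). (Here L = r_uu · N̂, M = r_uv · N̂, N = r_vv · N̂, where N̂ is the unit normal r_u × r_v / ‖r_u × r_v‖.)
L = -4;  M = 0;  N = -5/2 - sqrt(5)/2

Compute the unit normal N̂(u, v) = (sin(u)^2*cos(v)/Abs(sin(u)), sin(u)^2*sin(v)/Abs(sin(u)), sin(2*u)/(2*Abs(sin(u)))), and the second partials r_uu, r_uv, r_vv. Take dot products:
  L(u, v) = r_uu · N̂ = -4*sin(u)/Abs(sin(u)),
  M(u, v) = r_uv · N̂ = 0,
  N(u, v) = r_vv · N̂ = -4*sin(u)^3/Abs(sin(u)).
Evaluating at (u, v) = (2*pi/5, -4*pi/5):
  L = -4, M = 0, N = -5/2 - sqrt(5)/2.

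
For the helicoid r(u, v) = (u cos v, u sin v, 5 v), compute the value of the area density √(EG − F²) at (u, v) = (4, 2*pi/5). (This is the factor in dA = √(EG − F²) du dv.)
√(EG − F²)|_{(4, 2*pi/5)} = sqrt(41)

E = 1, F = 0, G = u^2 + 25, so EG − F² = u^2 + 25. Taking the positive square root: √(EG − F²) = sqrt(u^2 + 25). At (u, v) = (4, 2*pi/5): sqrt(41).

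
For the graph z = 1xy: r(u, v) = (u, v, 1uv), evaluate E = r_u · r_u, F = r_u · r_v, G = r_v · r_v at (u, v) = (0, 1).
E = 2;  F = 0;  G = 1

Partials: r_u = (1, 0, v), r_v = (0, 1, u). As functions of (u, v):
  E = r_u · r_u = v^2 + 1,
  F = r_u · r_v = u*v,
  G = r_v · r_v = u^2 + 1.
Evaluating at (u, v) = (0, 1): E = 2, F = 0, G = 1.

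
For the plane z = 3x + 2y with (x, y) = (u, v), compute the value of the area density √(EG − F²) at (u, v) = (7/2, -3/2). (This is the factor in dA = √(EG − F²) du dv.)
√(EG − F²)|_{(7/2, -3/2)} = sqrt(14)

E = 10, F = 6, G = 5, so EG − F² = 14. Taking the positive square root: √(EG − F²) = sqrt(14). At (u, v) = (7/2, -3/2): sqrt(14).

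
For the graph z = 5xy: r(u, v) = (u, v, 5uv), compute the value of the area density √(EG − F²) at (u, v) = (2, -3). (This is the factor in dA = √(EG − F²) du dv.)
√(EG − F²)|_{(2, -3)} = sqrt(326)

E = 25*v^2 + 1, F = 25*u*v, G = 25*u^2 + 1, so EG − F² = 25*u^2 + 25*v^2 + 1. Taking the positive square root: √(EG − F²) = sqrt(25*u^2 + 25*v^2 + 1). At (u, v) = (2, -3): sqrt(326).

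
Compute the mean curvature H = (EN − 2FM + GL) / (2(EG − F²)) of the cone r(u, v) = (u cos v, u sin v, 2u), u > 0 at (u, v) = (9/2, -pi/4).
H = 2*sqrt(5)/45

With E = 5, F = 0, G = u^2, L = 0, M = 0, N = 2*sqrt(5)*u^2/(5*Abs(u)), assemble
  H = (EN − 2FM + GL) / (2(EG − F²)) = sqrt(5)/(5*Abs(u)).
At (u, v) = (9/2, -pi/4): H = 2*sqrt(5)/45.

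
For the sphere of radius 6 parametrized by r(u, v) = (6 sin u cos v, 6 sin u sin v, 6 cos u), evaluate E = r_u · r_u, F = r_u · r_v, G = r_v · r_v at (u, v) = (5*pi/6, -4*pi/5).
E = 36;  F = 0;  G = 9

Partials: r_u = (6*cos(u)*cos(v), 6*sin(v)*cos(u), -6*sin(u)), r_v = (-6*sin(u)*sin(v), 6*sin(u)*cos(v), 0). As functions of (u, v):
  E = r_u · r_u = 36,
  F = r_u · r_v = 0,
  G = r_v · r_v = 36*sin(u)^2.
Evaluating at (u, v) = (5*pi/6, -4*pi/5): E = 36, F = 0, G = 9.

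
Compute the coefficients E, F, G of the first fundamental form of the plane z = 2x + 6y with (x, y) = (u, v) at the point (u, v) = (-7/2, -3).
E = 5;  F = 12;  G = 37

Partials: r_u = (1, 0, 2), r_v = (0, 1, 6). As functions of (u, v):
  E = r_u · r_u = 5,
  F = r_u · r_v = 12,
  G = r_v · r_v = 37.
Evaluating at (u, v) = (-7/2, -3): E = 5, F = 12, G = 37.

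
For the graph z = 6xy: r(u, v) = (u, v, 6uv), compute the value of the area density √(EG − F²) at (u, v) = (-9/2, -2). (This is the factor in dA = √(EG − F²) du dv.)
√(EG − F²)|_{(-9/2, -2)} = sqrt(874)

E = 36*v^2 + 1, F = 36*u*v, G = 36*u^2 + 1, so EG − F² = 36*u^2 + 36*v^2 + 1. Taking the positive square root: √(EG − F²) = sqrt(36*u^2 + 36*v^2 + 1). At (u, v) = (-9/2, -2): sqrt(874).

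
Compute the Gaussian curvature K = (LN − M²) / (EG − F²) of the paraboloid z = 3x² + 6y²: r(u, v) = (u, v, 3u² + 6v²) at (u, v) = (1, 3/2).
K = 72/130321

Coefficients of the first fundamental form: E = 36*u^2 + 1, F = 72*u*v, G = 144*v^2 + 1.
Coefficients of the second fundamental form: L = 6/sqrt(36*u^2 + 144*v^2 + 1), M = 0, N = 12/sqrt(36*u^2 + 144*v^2 + 1).
Assemble K = (LN − M²)/(EG − F²) = 72/(1296*u^4 + 10368*u^2*v^2 + 72*u^2 + 20736*v^4 + 288*v^2 + 1). At (u, v) = (1, 3/2): K = 72/130321.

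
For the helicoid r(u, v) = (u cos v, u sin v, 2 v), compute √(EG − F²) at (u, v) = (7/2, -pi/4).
√(EG − F²)|_{(7/2, -pi/4)} = sqrt(65)/2

E = 1, F = 0, G = u^2 + 4; EG − F² = u^2 + 4; √(EG − F²) = sqrt(u^2 + 4). At the given point: sqrt(65)/2.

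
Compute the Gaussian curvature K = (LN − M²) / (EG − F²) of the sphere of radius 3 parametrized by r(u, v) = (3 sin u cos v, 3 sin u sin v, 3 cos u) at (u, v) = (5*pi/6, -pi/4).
K = 1/9

Coefficients of the first fundamental form: E = 9, F = 0, G = 9*sin(u)^2.
Coefficients of the second fundamental form: L = -3*sin(u)/Abs(sin(u)), M = 0, N = -3*sin(u)^3/Abs(sin(u)).
Assemble K = (LN − M²)/(EG − F²) = 1/9. At (u, v) = (5*pi/6, -pi/4): K = 1/9.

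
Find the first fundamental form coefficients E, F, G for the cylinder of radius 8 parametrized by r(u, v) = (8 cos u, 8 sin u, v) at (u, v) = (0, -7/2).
E = 64;  F = 0;  G = 1

Partials: r_u = (-8*sin(u), 8*cos(u), 0), r_v = (0, 0, 1). As functions of (u, v):
  E = r_u · r_u = 64,
  F = r_u · r_v = 0,
  G = r_v · r_v = 1.
Evaluating at (u, v) = (0, -7/2): E = 64, F = 0, G = 1.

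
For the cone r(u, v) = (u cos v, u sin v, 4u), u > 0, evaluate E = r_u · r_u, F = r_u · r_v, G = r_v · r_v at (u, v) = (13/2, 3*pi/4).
E = 17;  F = 0;  G = 169/4

Partials: r_u = (cos(v), sin(v), 4), r_v = (-u*sin(v), u*cos(v), 0). As functions of (u, v):
  E = r_u · r_u = 17,
  F = r_u · r_v = 0,
  G = r_v · r_v = u^2.
Evaluating at (u, v) = (13/2, 3*pi/4): E = 17, F = 0, G = 169/4.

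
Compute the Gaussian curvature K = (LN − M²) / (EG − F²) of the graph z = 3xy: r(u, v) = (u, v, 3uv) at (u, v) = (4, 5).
K = -9/136900

Coefficients of the first fundamental form: E = 9*v^2 + 1, F = 9*u*v, G = 9*u^2 + 1.
Coefficients of the second fundamental form: L = 0, M = 3/sqrt(9*u^2 + 9*v^2 + 1), N = 0.
Assemble K = (LN − M²)/(EG − F²) = -9/(81*u^4 + 162*u^2*v^2 + 18*u^2 + 81*v^4 + 18*v^2 + 1). At (u, v) = (4, 5): K = -9/136900.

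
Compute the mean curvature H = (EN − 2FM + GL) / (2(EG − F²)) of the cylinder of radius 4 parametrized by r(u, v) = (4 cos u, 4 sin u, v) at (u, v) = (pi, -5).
H = -1/8

With E = 16, F = 0, G = 1, L = -4, M = 0, N = 0, assemble
  H = (EN − 2FM + GL) / (2(EG − F²)) = -1/8.
At (u, v) = (pi, -5): H = -1/8.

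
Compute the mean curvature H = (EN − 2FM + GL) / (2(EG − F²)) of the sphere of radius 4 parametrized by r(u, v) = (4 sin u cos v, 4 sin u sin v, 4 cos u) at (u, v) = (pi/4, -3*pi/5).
H = -1/4

With E = 16, F = 0, G = 16*sin(u)^2, L = -4*sin(u)/Abs(sin(u)), M = 0, N = -4*sin(u)^3/Abs(sin(u)), assemble
  H = (EN − 2FM + GL) / (2(EG − F²)) = -sin(u)/(4*Abs(sin(u))).
At (u, v) = (pi/4, -3*pi/5): H = -1/4.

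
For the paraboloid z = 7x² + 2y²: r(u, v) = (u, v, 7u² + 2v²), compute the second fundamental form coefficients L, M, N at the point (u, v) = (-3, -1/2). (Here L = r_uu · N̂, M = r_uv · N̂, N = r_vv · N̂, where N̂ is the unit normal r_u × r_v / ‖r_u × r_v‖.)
L = 14*sqrt(1769)/1769;  M = 0;  N = 4*sqrt(1769)/1769

Compute the unit normal N̂(u, v) = (-14*u/sqrt(196*u^2 + 16*v^2 + 1), -4*v/sqrt(196*u^2 + 16*v^2 + 1), 1/sqrt(196*u^2 + 16*v^2 + 1)), and the second partials r_uu, r_uv, r_vv. Take dot products:
  L(u, v) = r_uu · N̂ = 14/sqrt(196*u^2 + 16*v^2 + 1),
  M(u, v) = r_uv · N̂ = 0,
  N(u, v) = r_vv · N̂ = 4/sqrt(196*u^2 + 16*v^2 + 1).
Evaluating at (u, v) = (-3, -1/2):
  L = 14*sqrt(1769)/1769, M = 0, N = 4*sqrt(1769)/1769.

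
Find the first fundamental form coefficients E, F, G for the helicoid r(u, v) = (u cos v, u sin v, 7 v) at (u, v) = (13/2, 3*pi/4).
E = 1;  F = 0;  G = 365/4

Partials: r_u = (cos(v), sin(v), 0), r_v = (-u*sin(v), u*cos(v), 7). As functions of (u, v):
  E = r_u · r_u = 1,
  F = r_u · r_v = 0,
  G = r_v · r_v = u^2 + 49.
Evaluating at (u, v) = (13/2, 3*pi/4): E = 1, F = 0, G = 365/4.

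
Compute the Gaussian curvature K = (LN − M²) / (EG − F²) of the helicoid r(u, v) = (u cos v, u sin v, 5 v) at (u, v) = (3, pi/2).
K = -25/1156

Coefficients of the first fundamental form: E = 1, F = 0, G = u^2 + 25.
Coefficients of the second fundamental form: L = 0, M = -5/sqrt(u^2 + 25), N = 0.
Assemble K = (LN − M²)/(EG − F²) = -25/(u^2 + 25)^2. At (u, v) = (3, pi/2): K = -25/1156.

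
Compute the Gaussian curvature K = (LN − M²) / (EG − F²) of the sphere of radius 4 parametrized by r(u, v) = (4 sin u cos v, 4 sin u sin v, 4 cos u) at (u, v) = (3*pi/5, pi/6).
K = 1/16

Coefficients of the first fundamental form: E = 16, F = 0, G = 16*sin(u)^2.
Coefficients of the second fundamental form: L = -4*sin(u)/Abs(sin(u)), M = 0, N = -4*sin(u)^3/Abs(sin(u)).
Assemble K = (LN − M²)/(EG − F²) = 1/16. At (u, v) = (3*pi/5, pi/6): K = 1/16.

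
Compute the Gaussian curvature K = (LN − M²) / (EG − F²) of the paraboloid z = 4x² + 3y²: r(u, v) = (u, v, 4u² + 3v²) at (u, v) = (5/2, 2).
K = 48/297025

Coefficients of the first fundamental form: E = 64*u^2 + 1, F = 48*u*v, G = 36*v^2 + 1.
Coefficients of the second fundamental form: L = 8/sqrt(64*u^2 + 36*v^2 + 1), M = 0, N = 6/sqrt(64*u^2 + 36*v^2 + 1).
Assemble K = (LN − M²)/(EG − F²) = 48/(4096*u^4 + 4608*u^2*v^2 + 128*u^2 + 1296*v^4 + 72*v^2 + 1). At (u, v) = (5/2, 2): K = 48/297025.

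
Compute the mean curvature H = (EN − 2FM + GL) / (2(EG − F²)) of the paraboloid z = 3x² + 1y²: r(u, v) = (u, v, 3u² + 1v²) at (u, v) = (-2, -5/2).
H = 223*sqrt(170)/28900

With E = 36*u^2 + 1, F = 12*u*v, G = 4*v^2 + 1, L = 6/sqrt(36*u^2 + 4*v^2 + 1), M = 0, N = 2/sqrt(36*u^2 + 4*v^2 + 1), assemble
  H = (EN − 2FM + GL) / (2(EG − F²)) = 4*(9*u^2 + 3*v^2 + 1)/(36*u^2 + 4*v^2 + 1)^(3/2).
At (u, v) = (-2, -5/2): H = 223*sqrt(170)/28900.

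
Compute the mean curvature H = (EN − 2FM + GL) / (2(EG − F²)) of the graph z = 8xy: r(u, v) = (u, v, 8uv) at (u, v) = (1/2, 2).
H = -512*sqrt(273)/74529

With E = 64*v^2 + 1, F = 64*u*v, G = 64*u^2 + 1, L = 0, M = 8/sqrt(64*u^2 + 64*v^2 + 1), N = 0, assemble
  H = (EN − 2FM + GL) / (2(EG − F²)) = -512*u*v/(64*u^2 + 64*v^2 + 1)^(3/2).
At (u, v) = (1/2, 2): H = -512*sqrt(273)/74529.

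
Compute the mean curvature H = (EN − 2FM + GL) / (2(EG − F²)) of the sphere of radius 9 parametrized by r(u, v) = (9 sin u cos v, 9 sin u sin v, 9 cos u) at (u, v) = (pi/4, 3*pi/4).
H = -1/9

With E = 81, F = 0, G = 81*sin(u)^2, L = -9*sin(u)/Abs(sin(u)), M = 0, N = -9*sin(u)^3/Abs(sin(u)), assemble
  H = (EN − 2FM + GL) / (2(EG − F²)) = -sin(u)/(9*Abs(sin(u))).
At (u, v) = (pi/4, 3*pi/4): H = -1/9.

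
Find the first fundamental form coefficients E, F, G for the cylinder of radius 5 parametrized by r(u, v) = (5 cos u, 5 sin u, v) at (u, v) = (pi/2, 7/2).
E = 25;  F = 0;  G = 1

Partials: r_u = (-5*sin(u), 5*cos(u), 0), r_v = (0, 0, 1). As functions of (u, v):
  E = r_u · r_u = 25,
  F = r_u · r_v = 0,
  G = r_v · r_v = 1.
Evaluating at (u, v) = (pi/2, 7/2): E = 25, F = 0, G = 1.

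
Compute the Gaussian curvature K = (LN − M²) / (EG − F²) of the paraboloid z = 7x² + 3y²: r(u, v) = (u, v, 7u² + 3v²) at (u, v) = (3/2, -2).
K = 21/85849

Coefficients of the first fundamental form: E = 196*u^2 + 1, F = 84*u*v, G = 36*v^2 + 1.
Coefficients of the second fundamental form: L = 14/sqrt(196*u^2 + 36*v^2 + 1), M = 0, N = 6/sqrt(196*u^2 + 36*v^2 + 1).
Assemble K = (LN − M²)/(EG − F²) = 84/(38416*u^4 + 14112*u^2*v^2 + 392*u^2 + 1296*v^4 + 72*v^2 + 1). At (u, v) = (3/2, -2): K = 21/85849.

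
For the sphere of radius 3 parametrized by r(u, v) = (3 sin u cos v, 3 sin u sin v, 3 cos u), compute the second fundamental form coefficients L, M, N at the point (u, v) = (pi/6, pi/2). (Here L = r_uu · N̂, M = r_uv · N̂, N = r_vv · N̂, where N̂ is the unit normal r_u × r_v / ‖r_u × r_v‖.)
L = -3;  M = 0;  N = -3/4

Compute the unit normal N̂(u, v) = (sin(u)^2*cos(v)/Abs(sin(u)), sin(u)^2*sin(v)/Abs(sin(u)), sin(2*u)/(2*Abs(sin(u)))), and the second partials r_uu, r_uv, r_vv. Take dot products:
  L(u, v) = r_uu · N̂ = -3*sin(u)/Abs(sin(u)),
  M(u, v) = r_uv · N̂ = 0,
  N(u, v) = r_vv · N̂ = -3*sin(u)^3/Abs(sin(u)).
Evaluating at (u, v) = (pi/6, pi/2):
  L = -3, M = 0, N = -3/4.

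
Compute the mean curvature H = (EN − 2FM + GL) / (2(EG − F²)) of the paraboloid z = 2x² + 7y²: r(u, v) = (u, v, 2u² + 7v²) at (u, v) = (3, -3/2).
H = 1899*sqrt(586)/343396

With E = 16*u^2 + 1, F = 56*u*v, G = 196*v^2 + 1, L = 4/sqrt(16*u^2 + 196*v^2 + 1), M = 0, N = 14/sqrt(16*u^2 + 196*v^2 + 1), assemble
  H = (EN − 2FM + GL) / (2(EG − F²)) = (112*u^2 + 392*v^2 + 9)/(16*u^2 + 196*v^2 + 1)^(3/2).
At (u, v) = (3, -3/2): H = 1899*sqrt(586)/343396.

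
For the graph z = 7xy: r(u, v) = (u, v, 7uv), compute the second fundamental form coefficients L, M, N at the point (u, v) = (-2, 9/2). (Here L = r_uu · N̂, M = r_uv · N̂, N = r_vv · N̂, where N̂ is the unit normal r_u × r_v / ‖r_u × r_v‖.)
L = 0;  M = 14*sqrt(4757)/4757;  N = 0

Compute the unit normal N̂(u, v) = (-7*v/sqrt(49*u^2 + 49*v^2 + 1), -7*u/sqrt(49*u^2 + 49*v^2 + 1), 1/sqrt(49*u^2 + 49*v^2 + 1)), and the second partials r_uu, r_uv, r_vv. Take dot products:
  L(u, v) = r_uu · N̂ = 0,
  M(u, v) = r_uv · N̂ = 7/sqrt(49*u^2 + 49*v^2 + 1),
  N(u, v) = r_vv · N̂ = 0.
Evaluating at (u, v) = (-2, 9/2):
  L = 0, M = 14*sqrt(4757)/4757, N = 0.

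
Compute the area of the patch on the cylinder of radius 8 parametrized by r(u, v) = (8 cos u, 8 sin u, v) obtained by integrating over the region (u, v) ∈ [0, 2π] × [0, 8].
Area = 128*pi

Area = ∫∫ √(EG − F²) du dv with √(EG − F²) = 8. Integrating over [0, 2π] × [0, 8] gives 128*pi.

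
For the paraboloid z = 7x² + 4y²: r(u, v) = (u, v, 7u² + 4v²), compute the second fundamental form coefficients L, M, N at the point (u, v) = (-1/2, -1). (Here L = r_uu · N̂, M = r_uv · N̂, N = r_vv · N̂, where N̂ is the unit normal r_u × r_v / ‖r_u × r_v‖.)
L = 7*sqrt(114)/57;  M = 0;  N = 4*sqrt(114)/57

Compute the unit normal N̂(u, v) = (-14*u/sqrt(196*u^2 + 64*v^2 + 1), -8*v/sqrt(196*u^2 + 64*v^2 + 1), 1/sqrt(196*u^2 + 64*v^2 + 1)), and the second partials r_uu, r_uv, r_vv. Take dot products:
  L(u, v) = r_uu · N̂ = 14/sqrt(196*u^2 + 64*v^2 + 1),
  M(u, v) = r_uv · N̂ = 0,
  N(u, v) = r_vv · N̂ = 8/sqrt(196*u^2 + 64*v^2 + 1).
Evaluating at (u, v) = (-1/2, -1):
  L = 7*sqrt(114)/57, M = 0, N = 4*sqrt(114)/57.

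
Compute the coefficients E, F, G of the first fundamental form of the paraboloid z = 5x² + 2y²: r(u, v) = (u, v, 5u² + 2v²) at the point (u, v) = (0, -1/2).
E = 1;  F = 0;  G = 5

Partials: r_u = (1, 0, 10*u), r_v = (0, 1, 4*v). As functions of (u, v):
  E = r_u · r_u = 100*u^2 + 1,
  F = r_u · r_v = 40*u*v,
  G = r_v · r_v = 16*v^2 + 1.
Evaluating at (u, v) = (0, -1/2): E = 1, F = 0, G = 5.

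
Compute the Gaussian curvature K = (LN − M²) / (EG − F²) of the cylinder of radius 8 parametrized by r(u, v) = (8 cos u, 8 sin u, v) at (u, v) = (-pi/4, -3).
K = 0

Coefficients of the first fundamental form: E = 64, F = 0, G = 1.
Coefficients of the second fundamental form: L = -8, M = 0, N = 0.
Assemble K = (LN − M²)/(EG − F²) = 0. At (u, v) = (-pi/4, -3): K = 0.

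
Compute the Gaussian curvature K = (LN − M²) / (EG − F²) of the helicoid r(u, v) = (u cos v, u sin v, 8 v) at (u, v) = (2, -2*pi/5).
K = -4/289

Coefficients of the first fundamental form: E = 1, F = 0, G = u^2 + 64.
Coefficients of the second fundamental form: L = 0, M = -8/sqrt(u^2 + 64), N = 0.
Assemble K = (LN − M²)/(EG − F²) = -64/(u^2 + 64)^2. At (u, v) = (2, -2*pi/5): K = -4/289.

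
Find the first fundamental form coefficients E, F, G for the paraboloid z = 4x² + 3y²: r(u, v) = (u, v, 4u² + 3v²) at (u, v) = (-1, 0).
E = 65;  F = 0;  G = 1

Partials: r_u = (1, 0, 8*u), r_v = (0, 1, 6*v). As functions of (u, v):
  E = r_u · r_u = 64*u^2 + 1,
  F = r_u · r_v = 48*u*v,
  G = r_v · r_v = 36*v^2 + 1.
Evaluating at (u, v) = (-1, 0): E = 65, F = 0, G = 1.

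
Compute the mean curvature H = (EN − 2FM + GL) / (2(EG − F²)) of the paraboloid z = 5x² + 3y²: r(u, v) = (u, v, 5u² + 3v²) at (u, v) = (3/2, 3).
H = 2303*sqrt(22)/60500

With E = 100*u^2 + 1, F = 60*u*v, G = 36*v^2 + 1, L = 10/sqrt(100*u^2 + 36*v^2 + 1), M = 0, N = 6/sqrt(100*u^2 + 36*v^2 + 1), assemble
  H = (EN − 2FM + GL) / (2(EG − F²)) = 4*(75*u^2 + 45*v^2 + 2)/(100*u^2 + 36*v^2 + 1)^(3/2).
At (u, v) = (3/2, 3): H = 2303*sqrt(22)/60500.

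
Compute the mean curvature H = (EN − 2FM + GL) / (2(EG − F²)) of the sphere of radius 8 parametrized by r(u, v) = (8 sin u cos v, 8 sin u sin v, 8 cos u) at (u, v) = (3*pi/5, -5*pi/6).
H = -1/8

With E = 64, F = 0, G = 64*sin(u)^2, L = -8*sin(u)/Abs(sin(u)), M = 0, N = -8*sin(u)^3/Abs(sin(u)), assemble
  H = (EN − 2FM + GL) / (2(EG − F²)) = -sin(u)/(8*Abs(sin(u))).
At (u, v) = (3*pi/5, -5*pi/6): H = -1/8.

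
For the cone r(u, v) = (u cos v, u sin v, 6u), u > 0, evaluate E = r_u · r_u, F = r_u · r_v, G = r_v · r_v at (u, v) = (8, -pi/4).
E = 37;  F = 0;  G = 64

Partials: r_u = (cos(v), sin(v), 6), r_v = (-u*sin(v), u*cos(v), 0). As functions of (u, v):
  E = r_u · r_u = 37,
  F = r_u · r_v = 0,
  G = r_v · r_v = u^2.
Evaluating at (u, v) = (8, -pi/4): E = 37, F = 0, G = 64.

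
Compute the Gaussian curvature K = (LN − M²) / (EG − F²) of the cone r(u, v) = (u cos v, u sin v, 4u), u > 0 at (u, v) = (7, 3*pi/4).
K = 0

Coefficients of the first fundamental form: E = 17, F = 0, G = u^2.
Coefficients of the second fundamental form: L = 0, M = 0, N = 4*sqrt(17)*u^2/(17*Abs(u)).
Assemble K = (LN − M²)/(EG − F²) = 0. At (u, v) = (7, 3*pi/4): K = 0.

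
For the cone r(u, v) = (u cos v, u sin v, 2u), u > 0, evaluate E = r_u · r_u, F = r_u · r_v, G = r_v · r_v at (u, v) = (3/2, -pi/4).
E = 5;  F = 0;  G = 9/4

Partials: r_u = (cos(v), sin(v), 2), r_v = (-u*sin(v), u*cos(v), 0). As functions of (u, v):
  E = r_u · r_u = 5,
  F = r_u · r_v = 0,
  G = r_v · r_v = u^2.
Evaluating at (u, v) = (3/2, -pi/4): E = 5, F = 0, G = 9/4.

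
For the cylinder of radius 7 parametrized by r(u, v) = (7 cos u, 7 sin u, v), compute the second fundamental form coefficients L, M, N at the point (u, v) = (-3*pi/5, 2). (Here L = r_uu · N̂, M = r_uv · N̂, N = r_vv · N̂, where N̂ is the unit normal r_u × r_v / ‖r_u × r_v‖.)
L = -7;  M = 0;  N = 0

Compute the unit normal N̂(u, v) = (cos(u), sin(u), 0), and the second partials r_uu, r_uv, r_vv. Take dot products:
  L(u, v) = r_uu · N̂ = -7,
  M(u, v) = r_uv · N̂ = 0,
  N(u, v) = r_vv · N̂ = 0.
Evaluating at (u, v) = (-3*pi/5, 2):
  L = -7, M = 0, N = 0.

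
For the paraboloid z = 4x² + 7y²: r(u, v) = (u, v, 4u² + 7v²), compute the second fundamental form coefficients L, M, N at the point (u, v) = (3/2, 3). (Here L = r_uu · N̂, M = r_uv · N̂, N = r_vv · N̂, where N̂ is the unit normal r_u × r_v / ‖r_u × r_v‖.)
L = 8*sqrt(1909)/1909;  M = 0;  N = 14*sqrt(1909)/1909

Compute the unit normal N̂(u, v) = (-8*u/sqrt(64*u^2 + 196*v^2 + 1), -14*v/sqrt(64*u^2 + 196*v^2 + 1), 1/sqrt(64*u^2 + 196*v^2 + 1)), and the second partials r_uu, r_uv, r_vv. Take dot products:
  L(u, v) = r_uu · N̂ = 8/sqrt(64*u^2 + 196*v^2 + 1),
  M(u, v) = r_uv · N̂ = 0,
  N(u, v) = r_vv · N̂ = 14/sqrt(64*u^2 + 196*v^2 + 1).
Evaluating at (u, v) = (3/2, 3):
  L = 8*sqrt(1909)/1909, M = 0, N = 14*sqrt(1909)/1909.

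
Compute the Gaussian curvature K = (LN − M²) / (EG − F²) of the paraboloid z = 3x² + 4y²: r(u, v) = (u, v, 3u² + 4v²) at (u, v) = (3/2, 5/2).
K = 12/58081

Coefficients of the first fundamental form: E = 36*u^2 + 1, F = 48*u*v, G = 64*v^2 + 1.
Coefficients of the second fundamental form: L = 6/sqrt(36*u^2 + 64*v^2 + 1), M = 0, N = 8/sqrt(36*u^2 + 64*v^2 + 1).
Assemble K = (LN − M²)/(EG − F²) = 48/(1296*u^4 + 4608*u^2*v^2 + 72*u^2 + 4096*v^4 + 128*v^2 + 1). At (u, v) = (3/2, 5/2): K = 12/58081.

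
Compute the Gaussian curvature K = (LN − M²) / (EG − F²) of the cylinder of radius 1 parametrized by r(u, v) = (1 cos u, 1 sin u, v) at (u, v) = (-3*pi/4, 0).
K = 0

Coefficients of the first fundamental form: E = 1, F = 0, G = 1.
Coefficients of the second fundamental form: L = -1, M = 0, N = 0.
Assemble K = (LN − M²)/(EG − F²) = 0. At (u, v) = (-3*pi/4, 0): K = 0.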